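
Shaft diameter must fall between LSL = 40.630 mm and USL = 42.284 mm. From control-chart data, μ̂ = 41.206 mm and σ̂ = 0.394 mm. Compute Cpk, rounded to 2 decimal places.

0.49

Cpu = (USL − μ̂) / (3σ̂) = (42.284 − 41.206) / (3 × 0.394) = 0.9120; Cpl = (μ̂ − LSL) / (3σ̂) = (41.206 − 40.630) / (3 × 0.394) = 0.4873; Cpk = min(Cpu, Cpl) = 0.4873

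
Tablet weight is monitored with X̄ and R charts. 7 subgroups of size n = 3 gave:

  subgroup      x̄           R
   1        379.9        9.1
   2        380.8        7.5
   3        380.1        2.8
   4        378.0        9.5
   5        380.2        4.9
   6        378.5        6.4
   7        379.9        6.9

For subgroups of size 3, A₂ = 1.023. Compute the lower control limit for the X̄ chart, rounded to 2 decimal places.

372.75

X̄̄ = (379.9 + 380.8 + 380.1 + 378.0 + 380.2 + 378.5 + 379.9) / 7 = 2657.4000 / 7 = 379.6286
R̄ = (9.1 + 7.5 + 2.8 + 9.5 + 4.9 + 6.4 + 6.9) / 7 = 47.1000 / 7 = 6.7286
LCL = X̄̄ − A₂·R̄ = 379.6286 − 1.023 × 6.7286 = 372.7452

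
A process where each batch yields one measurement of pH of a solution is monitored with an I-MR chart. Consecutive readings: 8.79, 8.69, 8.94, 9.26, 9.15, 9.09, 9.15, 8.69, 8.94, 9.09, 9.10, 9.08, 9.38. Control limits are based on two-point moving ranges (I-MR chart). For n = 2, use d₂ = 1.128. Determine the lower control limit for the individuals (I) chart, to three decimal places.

X̄ = (8.79 + 8.69 + 8.94 + 9.26 + 9.15 + 9.09 + 9.15 + 8.69 + 8.94 + 9.09 + 9.10 + 9.08 + 9.38) / 13 = 9.0269
Moving ranges: 0.10, 0.25, 0.32, 0.11, 0.06, 0.06, 0.46, 0.25, 0.15, 0.01, 0.02, 0.30; M̄R̄ = 2.0900 / 12 = 0.1742
LCL = X̄ − 3·M̄R̄/d₂ = 9.0269 − 3 × 0.1742 / 1.128 = 8.5637

8.564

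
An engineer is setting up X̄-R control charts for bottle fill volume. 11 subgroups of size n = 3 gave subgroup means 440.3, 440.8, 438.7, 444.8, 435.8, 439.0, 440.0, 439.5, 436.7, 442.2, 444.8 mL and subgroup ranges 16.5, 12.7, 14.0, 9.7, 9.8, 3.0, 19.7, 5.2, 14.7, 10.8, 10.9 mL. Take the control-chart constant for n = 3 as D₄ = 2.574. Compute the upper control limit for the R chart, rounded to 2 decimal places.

29.72

R̄ = (16.5 + 12.7 + 14.0 + 9.7 + 9.8 + 3.0 + 19.7 + 5.2 + 14.7 + 10.8 + 10.9) / 11 = 127.0000 / 11 = 11.5455
UCL_R = D₄·R̄ = 2.574 × 11.5455 = 29.7180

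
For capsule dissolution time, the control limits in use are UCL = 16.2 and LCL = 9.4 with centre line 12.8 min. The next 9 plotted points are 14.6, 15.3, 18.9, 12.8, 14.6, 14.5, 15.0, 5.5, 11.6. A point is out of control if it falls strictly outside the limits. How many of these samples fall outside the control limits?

2

Compare each point to [9.4, 16.2]: sample 3 = 18.9 > UCL; sample 8 = 5.5 < LCL.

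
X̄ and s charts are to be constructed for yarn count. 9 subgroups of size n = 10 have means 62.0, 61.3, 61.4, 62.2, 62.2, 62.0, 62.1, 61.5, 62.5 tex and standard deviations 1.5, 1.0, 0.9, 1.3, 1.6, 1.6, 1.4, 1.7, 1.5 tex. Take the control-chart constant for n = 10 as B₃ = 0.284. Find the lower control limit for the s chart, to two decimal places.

0.39

s̄ = (1.5 + 1.0 + 0.9 + 1.3 + 1.6 + 1.6 + 1.4 + 1.7 + 1.5) / 9 = 1.3889
LCL_s = B₃·s̄ = 0.284 × 1.3889 = 0.3944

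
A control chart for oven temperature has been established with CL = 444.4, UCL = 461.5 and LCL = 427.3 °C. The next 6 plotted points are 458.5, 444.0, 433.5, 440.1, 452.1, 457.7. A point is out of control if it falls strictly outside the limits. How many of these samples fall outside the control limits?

All 6 points lie within [427.3, 461.5].

0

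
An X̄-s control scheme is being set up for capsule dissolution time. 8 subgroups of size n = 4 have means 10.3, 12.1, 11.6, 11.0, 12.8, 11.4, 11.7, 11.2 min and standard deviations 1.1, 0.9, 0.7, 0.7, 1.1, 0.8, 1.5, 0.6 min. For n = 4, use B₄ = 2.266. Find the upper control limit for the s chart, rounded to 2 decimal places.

s̄ = (1.1 + 0.9 + 0.7 + 0.7 + 1.1 + 0.8 + 1.5 + 0.6) / 8 = 0.9250
UCL_s = B₄·s̄ = 2.266 × 0.9250 = 2.0960

2.10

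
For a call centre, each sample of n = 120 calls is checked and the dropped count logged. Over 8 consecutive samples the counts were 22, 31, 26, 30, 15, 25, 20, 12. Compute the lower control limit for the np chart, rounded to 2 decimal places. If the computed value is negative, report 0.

p̄ = Σdᵢ / (k·n) = 181 / (8 × 120) = 0.18854
LCL = np̄ − 3·√(np̄(1−p̄)) = 22.6250 − 3 × 4.2848 = 9.7707

9.77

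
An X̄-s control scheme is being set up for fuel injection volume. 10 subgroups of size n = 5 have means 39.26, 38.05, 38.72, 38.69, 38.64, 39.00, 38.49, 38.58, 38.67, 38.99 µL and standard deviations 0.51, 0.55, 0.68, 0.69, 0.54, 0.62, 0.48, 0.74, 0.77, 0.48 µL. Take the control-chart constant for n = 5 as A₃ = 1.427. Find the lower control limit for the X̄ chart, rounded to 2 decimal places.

37.84

X̄̄ = (39.26 + 38.05 + 38.72 + 38.69 + 38.64 + 39.00 + 38.49 + 38.58 + 38.67 + 38.99) / 10 = 38.7090
s̄ = (0.51 + 0.55 + 0.68 + 0.69 + 0.54 + 0.62 + 0.48 + 0.74 + 0.77 + 0.48) / 10 = 0.6060
LCL = X̄̄ − A₃·s̄ = 38.7090 − 1.427 × 0.6060 = 37.8442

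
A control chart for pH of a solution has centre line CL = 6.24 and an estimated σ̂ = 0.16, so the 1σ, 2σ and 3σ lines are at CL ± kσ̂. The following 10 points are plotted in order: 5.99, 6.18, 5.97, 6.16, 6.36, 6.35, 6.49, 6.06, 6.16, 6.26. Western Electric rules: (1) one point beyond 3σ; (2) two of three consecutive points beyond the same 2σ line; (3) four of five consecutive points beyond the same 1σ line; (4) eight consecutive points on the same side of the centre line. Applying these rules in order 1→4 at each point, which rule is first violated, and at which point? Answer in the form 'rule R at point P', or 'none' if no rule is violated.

none

Zone of each point (C = within 1σ̂, B = 1σ̂–2σ̂, A = 2σ̂–3σ̂, * = beyond 3σ̂; sign = side of CL): 1:-B, 2:-C, 3:-B, 4:-C, 5:+C, 6:+C, 7:+B, 8:-B, 9:-C, 10:+C
No rule fires across all 10 points.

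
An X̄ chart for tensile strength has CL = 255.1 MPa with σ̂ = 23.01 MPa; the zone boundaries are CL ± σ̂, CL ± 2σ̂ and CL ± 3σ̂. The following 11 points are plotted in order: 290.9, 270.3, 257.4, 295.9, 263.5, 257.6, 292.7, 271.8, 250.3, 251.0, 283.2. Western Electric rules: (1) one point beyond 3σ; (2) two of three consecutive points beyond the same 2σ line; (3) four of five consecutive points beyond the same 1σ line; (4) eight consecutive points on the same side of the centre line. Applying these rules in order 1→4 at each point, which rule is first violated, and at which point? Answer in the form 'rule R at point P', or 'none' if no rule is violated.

Zone of each point (C = within 1σ̂, B = 1σ̂–2σ̂, A = 2σ̂–3σ̂, * = beyond 3σ̂; sign = side of CL): 1:+B, 2:+C, 3:+C, 4:+B, 5:+C, 6:+C, 7:+B, 8:+C, 9:-C, 10:-C, 11:+B
Rule 4 (eight consecutive points on the same side of the centre line) is satisfied at point 8.

rule 4 at point 8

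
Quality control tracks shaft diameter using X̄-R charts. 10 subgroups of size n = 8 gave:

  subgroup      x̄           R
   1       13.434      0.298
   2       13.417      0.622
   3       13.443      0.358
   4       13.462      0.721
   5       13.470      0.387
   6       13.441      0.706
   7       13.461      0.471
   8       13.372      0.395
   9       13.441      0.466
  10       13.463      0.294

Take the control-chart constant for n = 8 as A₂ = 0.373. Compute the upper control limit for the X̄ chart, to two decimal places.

13.62

X̄̄ = (13.434 + 13.417 + 13.443 + 13.462 + 13.470 + 13.441 + 13.461 + 13.372 + 13.441 + 13.463) / 10 = 134.4040 / 10 = 13.4404
R̄ = (0.298 + 0.622 + 0.358 + 0.721 + 0.387 + 0.706 + 0.471 + 0.395 + 0.466 + 0.294) / 10 = 4.7180 / 10 = 0.4718
UCL = X̄̄ + A₂·R̄ = 13.4404 + 0.373 × 0.4718 = 13.6164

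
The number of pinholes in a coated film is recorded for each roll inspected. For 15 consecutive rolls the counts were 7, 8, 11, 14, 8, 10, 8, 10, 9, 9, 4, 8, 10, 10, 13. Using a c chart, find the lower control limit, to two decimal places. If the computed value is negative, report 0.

c̄ = (7 + 8 + 11 + 14 + 8 + 10 + 8 + 10 + 9 + 9 + 4 + 8 + 10 + 10 + 13) / 15 = 139 / 15 = 9.2667
LCL = c̄ − 3√c̄ = 9.2667 − 3 × 3.0441 = 0.1343

0.13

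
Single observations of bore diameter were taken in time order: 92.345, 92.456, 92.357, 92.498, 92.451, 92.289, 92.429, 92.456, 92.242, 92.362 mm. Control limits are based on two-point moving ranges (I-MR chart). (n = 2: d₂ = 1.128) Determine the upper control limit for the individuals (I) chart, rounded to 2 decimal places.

X̄ = (92.345 + 92.456 + 92.357 + 92.498 + 92.451 + 92.289 + 92.429 + 92.456 + 92.242 + 92.362) / 10 = 92.3885
Moving ranges: 0.111, 0.099, 0.141, 0.047, 0.162, 0.140, 0.027, 0.214, 0.120; M̄R̄ = 1.0610 / 9 = 0.1179
UCL = X̄ + 3·M̄R̄/d₂ = 92.3885 + 3 × 0.1179 / 1.128 = 92.7020

92.70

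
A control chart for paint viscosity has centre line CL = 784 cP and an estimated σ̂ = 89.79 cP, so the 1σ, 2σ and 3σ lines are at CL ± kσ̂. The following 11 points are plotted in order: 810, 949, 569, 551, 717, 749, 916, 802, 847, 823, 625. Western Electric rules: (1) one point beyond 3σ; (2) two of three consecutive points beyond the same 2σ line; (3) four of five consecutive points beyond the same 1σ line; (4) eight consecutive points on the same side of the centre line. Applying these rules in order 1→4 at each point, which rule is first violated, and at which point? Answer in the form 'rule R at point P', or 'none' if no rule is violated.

Zone of each point (C = within 1σ̂, B = 1σ̂–2σ̂, A = 2σ̂–3σ̂, * = beyond 3σ̂; sign = side of CL): 1:+C, 2:+B, 3:-A, 4:-A, 5:-C, 6:-C, 7:+B, 8:+C, 9:+C, 10:+C, 11:-B
Rule 2 (two of three consecutive points beyond the same 2σ limit) is satisfied at point 4.

rule 2 at point 4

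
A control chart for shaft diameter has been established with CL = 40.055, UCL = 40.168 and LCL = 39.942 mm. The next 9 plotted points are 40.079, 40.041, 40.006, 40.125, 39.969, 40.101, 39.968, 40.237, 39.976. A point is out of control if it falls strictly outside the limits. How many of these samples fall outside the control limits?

1

Compare each point to [39.942, 40.168]: sample 8 = 40.237 > UCL.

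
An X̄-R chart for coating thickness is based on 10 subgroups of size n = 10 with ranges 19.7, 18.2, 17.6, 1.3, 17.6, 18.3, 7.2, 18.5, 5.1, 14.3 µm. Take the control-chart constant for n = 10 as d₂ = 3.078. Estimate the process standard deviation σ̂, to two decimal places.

4.48

R̄ = (19.7 + 18.2 + 17.6 + 1.3 + 17.6 + 18.3 + 7.2 + 18.5 + 5.1 + 14.3) / 10 = 13.7800
σ̂ = R̄ / d₂ = 13.7800 / 3.078 = 4.4769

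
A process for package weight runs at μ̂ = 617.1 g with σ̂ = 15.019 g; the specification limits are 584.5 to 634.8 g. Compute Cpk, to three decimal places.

0.393

Cpu = (USL − μ̂) / (3σ̂) = (634.8 − 617.1) / (3 × 15.019) = 0.3928; Cpl = (μ̂ − LSL) / (3σ̂) = (617.1 − 584.5) / (3 × 15.019) = 0.7235; Cpk = min(Cpu, Cpl) = 0.3928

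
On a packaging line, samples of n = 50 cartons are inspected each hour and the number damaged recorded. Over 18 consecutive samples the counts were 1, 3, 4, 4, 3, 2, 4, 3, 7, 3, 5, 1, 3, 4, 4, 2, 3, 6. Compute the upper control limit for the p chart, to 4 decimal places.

p̄ = Σdᵢ / (k·n) = 62 / (18 × 50) = 0.06889
UCL = p̄ + 3·√(p̄(1−p̄)/n) = 0.06889 + 3 × √(0.06889×0.93111/50) = 0.06889 + 3 × 0.03582 = 0.17634

0.1763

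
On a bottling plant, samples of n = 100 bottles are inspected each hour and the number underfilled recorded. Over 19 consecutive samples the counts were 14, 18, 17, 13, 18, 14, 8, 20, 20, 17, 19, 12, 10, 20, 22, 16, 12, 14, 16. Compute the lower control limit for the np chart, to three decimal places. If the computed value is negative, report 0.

4.850

p̄ = Σdᵢ / (k·n) = 300 / (19 × 100) = 0.15789
LCL = np̄ − 3·√(np̄(1−p̄)) = 15.7895 − 3 × 3.6464 = 4.8502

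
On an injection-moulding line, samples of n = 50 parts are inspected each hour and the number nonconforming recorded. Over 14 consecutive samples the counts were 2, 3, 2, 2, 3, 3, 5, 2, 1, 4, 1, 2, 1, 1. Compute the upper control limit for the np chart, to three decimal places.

p̄ = Σdᵢ / (k·n) = 32 / (14 × 50) = 0.04571
UCL = np̄ + 3·√(np̄(1−p̄)) = 2.2857 + 3 × √(2.2857×0.95429) = 2.2857 + 3 × 1.4769 = 6.7164

6.716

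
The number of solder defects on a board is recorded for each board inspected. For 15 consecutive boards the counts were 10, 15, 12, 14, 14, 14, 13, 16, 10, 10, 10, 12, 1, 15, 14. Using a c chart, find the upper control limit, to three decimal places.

22.392

c̄ = (10 + 15 + 12 + 14 + 14 + 14 + 13 + 16 + 10 + 10 + 10 + 12 + 1 + 15 + 14) / 15 = 180 / 15 = 12.0000
UCL = c̄ + 3√c̄ = 12.0000 + 3 × √12.0000 = 12.0000 + 3 × 3.4641 = 22.3923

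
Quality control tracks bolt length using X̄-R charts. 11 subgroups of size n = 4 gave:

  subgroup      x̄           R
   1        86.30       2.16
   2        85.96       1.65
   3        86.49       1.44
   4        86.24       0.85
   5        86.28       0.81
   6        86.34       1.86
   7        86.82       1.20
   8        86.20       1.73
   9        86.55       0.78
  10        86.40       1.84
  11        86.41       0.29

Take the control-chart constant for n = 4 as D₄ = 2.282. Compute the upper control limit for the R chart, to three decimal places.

3.031

R̄ = (2.16 + 1.65 + 1.44 + 0.85 + 0.81 + 1.86 + 1.20 + 1.73 + 0.78 + 1.84 + 0.29) / 11 = 14.6100 / 11 = 1.3282
UCL_R = D₄·R̄ = 2.282 × 1.3282 = 3.0309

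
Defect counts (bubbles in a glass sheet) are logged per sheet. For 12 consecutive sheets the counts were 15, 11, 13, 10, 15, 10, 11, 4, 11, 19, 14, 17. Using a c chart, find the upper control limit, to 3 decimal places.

c̄ = (15 + 11 + 13 + 10 + 15 + 10 + 11 + 4 + 11 + 19 + 14 + 17) / 12 = 150 / 12 = 12.5000
UCL = c̄ + 3√c̄ = 12.5000 + 3 × √12.5000 = 12.5000 + 3 × 3.5355 = 23.1066

23.107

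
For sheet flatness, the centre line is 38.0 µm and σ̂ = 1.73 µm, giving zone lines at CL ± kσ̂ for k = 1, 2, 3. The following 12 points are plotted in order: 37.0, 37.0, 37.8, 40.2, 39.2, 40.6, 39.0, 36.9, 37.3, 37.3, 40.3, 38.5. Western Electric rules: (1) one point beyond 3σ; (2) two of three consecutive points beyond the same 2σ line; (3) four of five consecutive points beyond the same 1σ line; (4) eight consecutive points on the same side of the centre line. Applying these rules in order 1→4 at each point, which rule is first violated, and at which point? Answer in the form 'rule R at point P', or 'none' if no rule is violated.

Zone of each point (C = within 1σ̂, B = 1σ̂–2σ̂, A = 2σ̂–3σ̂, * = beyond 3σ̂; sign = side of CL): 1:-C, 2:-C, 3:-C, 4:+B, 5:+C, 6:+B, 7:+C, 8:-C, 9:-C, 10:-C, 11:+B, 12:+C
No rule fires across all 12 points.

none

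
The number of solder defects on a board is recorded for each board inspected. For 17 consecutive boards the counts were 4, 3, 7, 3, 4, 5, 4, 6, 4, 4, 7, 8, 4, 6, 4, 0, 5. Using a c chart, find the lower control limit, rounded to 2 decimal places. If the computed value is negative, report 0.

0.00

c̄ = (4 + 3 + 7 + 3 + 4 + 5 + 4 + 6 + 4 + 4 + 7 + 8 + 4 + 6 + 4 + 0 + 5) / 17 = 78 / 17 = 4.5882
LCL = c̄ − 3√c̄ = 4.5882 − 3 × 2.1420 = -1.8378 → 0 (cannot be negative)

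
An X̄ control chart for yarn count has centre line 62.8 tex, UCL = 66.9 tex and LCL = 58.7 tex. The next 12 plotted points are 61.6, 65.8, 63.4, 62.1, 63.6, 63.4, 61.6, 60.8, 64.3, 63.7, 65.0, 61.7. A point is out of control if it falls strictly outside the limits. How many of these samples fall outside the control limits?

All 12 points lie within [58.7, 66.9].

0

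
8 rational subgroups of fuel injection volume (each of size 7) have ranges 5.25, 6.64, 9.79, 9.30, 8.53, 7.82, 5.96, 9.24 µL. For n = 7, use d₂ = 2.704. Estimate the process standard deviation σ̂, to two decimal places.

2.89

R̄ = (5.25 + 6.64 + 9.79 + 9.30 + 8.53 + 7.82 + 5.96 + 9.24) / 8 = 7.8163
σ̂ = R̄ / d₂ = 7.8163 / 2.704 = 2.8906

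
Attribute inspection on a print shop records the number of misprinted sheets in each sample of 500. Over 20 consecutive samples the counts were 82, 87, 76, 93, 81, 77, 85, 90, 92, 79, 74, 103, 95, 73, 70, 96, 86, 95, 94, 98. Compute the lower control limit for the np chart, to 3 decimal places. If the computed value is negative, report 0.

p̄ = Σdᵢ / (k·n) = 1726 / (20 × 500) = 0.17260
LCL = np̄ − 3·√(np̄(1−p̄)) = 86.3000 − 3 × 8.4501 = 60.9496

60.950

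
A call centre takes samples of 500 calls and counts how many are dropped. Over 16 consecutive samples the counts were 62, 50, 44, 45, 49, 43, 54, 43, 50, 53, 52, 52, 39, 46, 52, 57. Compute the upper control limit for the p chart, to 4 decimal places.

0.1389

p̄ = Σdᵢ / (k·n) = 791 / (16 × 500) = 0.09888
UCL = p̄ + 3·√(p̄(1−p̄)/n) = 0.09888 + 3 × √(0.09888×0.90112/500) = 0.09888 + 3 × 0.01335 = 0.13892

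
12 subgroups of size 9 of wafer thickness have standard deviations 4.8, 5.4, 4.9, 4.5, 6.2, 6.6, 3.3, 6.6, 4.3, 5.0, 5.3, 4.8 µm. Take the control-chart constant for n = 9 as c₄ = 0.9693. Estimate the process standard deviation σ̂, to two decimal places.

5.30

s̄ = (4.8 + 5.4 + 4.9 + 4.5 + 6.2 + 6.6 + 3.3 + 6.6 + 4.3 + 5.0 + 5.3 + 4.8) / 12 = 5.1417
σ̂ = s̄ / c₄ = 5.1417 / 0.9693 = 5.3045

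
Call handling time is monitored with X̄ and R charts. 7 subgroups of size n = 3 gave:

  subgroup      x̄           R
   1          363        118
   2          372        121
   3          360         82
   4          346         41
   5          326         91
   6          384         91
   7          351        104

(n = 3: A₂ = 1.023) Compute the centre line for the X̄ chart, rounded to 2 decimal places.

X̄̄ = (363 + 372 + 360 + 346 + 326 + 384 + 351) / 7 = 2502.0000 / 7 = 357.4286
CL = X̄̄ = 357.4286

357.43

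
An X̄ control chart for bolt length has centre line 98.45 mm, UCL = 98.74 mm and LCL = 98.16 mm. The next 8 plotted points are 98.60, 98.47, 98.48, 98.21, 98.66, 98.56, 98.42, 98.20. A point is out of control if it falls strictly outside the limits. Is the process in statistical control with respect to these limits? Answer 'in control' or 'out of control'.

in control

All 8 points lie within [98.16, 98.74].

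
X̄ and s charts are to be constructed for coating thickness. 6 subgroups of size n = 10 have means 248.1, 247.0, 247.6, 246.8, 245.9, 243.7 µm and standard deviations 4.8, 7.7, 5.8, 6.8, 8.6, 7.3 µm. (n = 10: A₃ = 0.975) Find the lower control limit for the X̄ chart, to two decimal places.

X̄̄ = (248.1 + 247.0 + 247.6 + 246.8 + 245.9 + 243.7) / 6 = 246.5167
s̄ = (4.8 + 7.7 + 5.8 + 6.8 + 8.6 + 7.3) / 6 = 6.8333
LCL = X̄̄ − A₃·s̄ = 246.5167 − 0.975 × 6.8333 = 239.8542

239.85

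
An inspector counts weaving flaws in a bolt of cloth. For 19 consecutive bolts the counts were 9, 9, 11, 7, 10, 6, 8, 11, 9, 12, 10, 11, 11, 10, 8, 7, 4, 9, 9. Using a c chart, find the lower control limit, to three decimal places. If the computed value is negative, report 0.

0.000

c̄ = (9 + 9 + 11 + 7 + 10 + 6 + 8 + 11 + 9 + 12 + 10 + 11 + 11 + 10 + 8 + 7 + 4 + 9 + 9) / 19 = 171 / 19 = 9.0000
LCL = c̄ − 3√c̄ = 9.0000 − 3 × 3.0000 = 0.0000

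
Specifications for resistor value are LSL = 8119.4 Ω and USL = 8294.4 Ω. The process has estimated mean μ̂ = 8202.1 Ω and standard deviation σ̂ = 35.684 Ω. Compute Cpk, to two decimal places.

0.77

Cpu = (USL − μ̂) / (3σ̂) = (8294.4 − 8202.1) / (3 × 35.684) = 0.8622; Cpl = (μ̂ − LSL) / (3σ̂) = (8202.1 − 8119.4) / (3 × 35.684) = 0.7725; Cpk = min(Cpu, Cpl) = 0.7725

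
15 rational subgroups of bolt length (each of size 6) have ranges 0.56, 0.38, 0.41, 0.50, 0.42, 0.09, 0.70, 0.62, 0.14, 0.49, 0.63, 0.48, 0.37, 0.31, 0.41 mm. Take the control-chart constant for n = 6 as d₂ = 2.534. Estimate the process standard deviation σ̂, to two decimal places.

R̄ = (0.56 + 0.38 + 0.41 + 0.50 + 0.42 + 0.09 + 0.70 + 0.62 + 0.14 + 0.49 + 0.63 + 0.48 + 0.37 + 0.31 + 0.41) / 15 = 0.4340
σ̂ = R̄ / d₂ = 0.4340 / 2.534 = 0.1713

0.17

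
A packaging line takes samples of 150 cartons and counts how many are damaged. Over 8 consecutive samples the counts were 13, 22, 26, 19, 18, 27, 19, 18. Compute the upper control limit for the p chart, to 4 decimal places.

p̄ = Σdᵢ / (k·n) = 162 / (8 × 150) = 0.13500
UCL = p̄ + 3·√(p̄(1−p̄)/n) = 0.13500 + 3 × √(0.13500×0.86500/150) = 0.13500 + 3 × 0.02790 = 0.21870

0.2187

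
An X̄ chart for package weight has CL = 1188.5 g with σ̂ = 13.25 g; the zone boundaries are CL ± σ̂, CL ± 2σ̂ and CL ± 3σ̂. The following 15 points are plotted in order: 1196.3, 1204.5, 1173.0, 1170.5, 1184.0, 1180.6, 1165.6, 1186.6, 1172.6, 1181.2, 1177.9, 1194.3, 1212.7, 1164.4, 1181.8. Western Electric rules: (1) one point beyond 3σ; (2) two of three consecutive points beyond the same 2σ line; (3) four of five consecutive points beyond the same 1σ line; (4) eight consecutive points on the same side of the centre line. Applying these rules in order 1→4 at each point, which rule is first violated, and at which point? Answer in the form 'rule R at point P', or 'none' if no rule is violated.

Zone of each point (C = within 1σ̂, B = 1σ̂–2σ̂, A = 2σ̂–3σ̂, * = beyond 3σ̂; sign = side of CL): 1:+C, 2:+B, 3:-B, 4:-B, 5:-C, 6:-C, 7:-B, 8:-C, 9:-B, 10:-C, 11:-C, 12:+C, 13:+B, 14:-B, 15:-C
Rule 4 (eight consecutive points on the same side of the centre line) is satisfied at point 10.

rule 4 at point 10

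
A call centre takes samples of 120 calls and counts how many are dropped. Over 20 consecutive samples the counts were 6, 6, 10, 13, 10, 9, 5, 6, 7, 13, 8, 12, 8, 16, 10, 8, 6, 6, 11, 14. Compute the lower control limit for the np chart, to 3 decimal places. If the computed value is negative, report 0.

0.456

p̄ = Σdᵢ / (k·n) = 184 / (20 × 120) = 0.07667
LCL = np̄ − 3·√(np̄(1−p̄)) = 9.2000 − 3 × 2.9146 = 0.4563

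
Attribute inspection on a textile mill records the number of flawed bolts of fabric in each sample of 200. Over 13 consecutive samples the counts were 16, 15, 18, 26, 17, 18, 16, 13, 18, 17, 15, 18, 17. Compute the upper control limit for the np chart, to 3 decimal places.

p̄ = Σdᵢ / (k·n) = 224 / (13 × 200) = 0.08615
UCL = np̄ + 3·√(np̄(1−p̄)) = 17.2308 + 3 × √(17.2308×0.91385) = 17.2308 + 3 × 3.9682 = 29.1352

29.135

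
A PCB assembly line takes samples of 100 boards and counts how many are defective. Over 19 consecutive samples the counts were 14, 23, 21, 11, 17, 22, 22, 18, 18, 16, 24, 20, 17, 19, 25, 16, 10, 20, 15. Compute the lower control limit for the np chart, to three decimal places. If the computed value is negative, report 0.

6.712

p̄ = Σdᵢ / (k·n) = 348 / (19 × 100) = 0.18316
LCL = np̄ − 3·√(np̄(1−p̄)) = 18.3158 − 3 × 3.8680 = 6.7119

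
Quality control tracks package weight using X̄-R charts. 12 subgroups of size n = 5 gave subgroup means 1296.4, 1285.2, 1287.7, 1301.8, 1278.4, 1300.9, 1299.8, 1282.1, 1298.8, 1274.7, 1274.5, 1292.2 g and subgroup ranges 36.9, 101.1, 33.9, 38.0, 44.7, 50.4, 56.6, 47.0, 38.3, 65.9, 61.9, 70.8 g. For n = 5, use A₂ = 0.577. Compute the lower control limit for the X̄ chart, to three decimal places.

1258.337

X̄̄ = (1296.4 + 1285.2 + 1287.7 + 1301.8 + 1278.4 + 1300.9 + 1299.8 + 1282.1 + 1298.8 + 1274.7 + 1274.5 + 1292.2) / 12 = 15472.5000 / 12 = 1289.3750
R̄ = (36.9 + 101.1 + 33.9 + 38.0 + 44.7 + 50.4 + 56.6 + 47.0 + 38.3 + 65.9 + 61.9 + 70.8) / 12 = 645.5000 / 12 = 53.7917
LCL = X̄̄ − A₂·R̄ = 1289.3750 − 0.577 × 53.7917 = 1258.3372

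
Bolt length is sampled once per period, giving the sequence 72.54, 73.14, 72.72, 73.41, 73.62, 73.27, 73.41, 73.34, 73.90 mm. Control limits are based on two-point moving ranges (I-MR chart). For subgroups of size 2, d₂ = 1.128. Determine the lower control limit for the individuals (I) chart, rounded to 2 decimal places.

72.25

X̄ = (72.54 + 73.14 + 72.72 + 73.41 + 73.62 + 73.27 + 73.41 + 73.34 + 73.90) / 9 = 73.2611
Moving ranges: 0.60, 0.42, 0.69, 0.21, 0.35, 0.14, 0.07, 0.56; M̄R̄ = 3.0400 / 8 = 0.3800
LCL = X̄ − 3·M̄R̄/d₂ = 73.2611 − 3 × 0.3800 / 1.128 = 72.2505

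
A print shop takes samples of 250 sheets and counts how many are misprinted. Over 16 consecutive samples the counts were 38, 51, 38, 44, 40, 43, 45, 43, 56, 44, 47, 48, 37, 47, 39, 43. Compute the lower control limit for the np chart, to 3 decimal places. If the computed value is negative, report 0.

25.884

p̄ = Σdᵢ / (k·n) = 703 / (16 × 250) = 0.17575
LCL = np̄ − 3·√(np̄(1−p̄)) = 43.9375 − 3 × 6.0179 = 25.8837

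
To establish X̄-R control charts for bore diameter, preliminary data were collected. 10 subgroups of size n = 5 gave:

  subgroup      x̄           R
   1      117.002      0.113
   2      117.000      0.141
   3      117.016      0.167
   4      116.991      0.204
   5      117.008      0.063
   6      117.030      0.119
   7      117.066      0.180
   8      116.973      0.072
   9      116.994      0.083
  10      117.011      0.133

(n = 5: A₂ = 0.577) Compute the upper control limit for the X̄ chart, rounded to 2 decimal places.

117.08

X̄̄ = (117.002 + 117.000 + 117.016 + 116.991 + 117.008 + 117.030 + 117.066 + 116.973 + 116.994 + 117.011) / 10 = 1170.0910 / 10 = 117.0091
R̄ = (0.113 + 0.141 + 0.167 + 0.204 + 0.063 + 0.119 + 0.180 + 0.072 + 0.083 + 0.133) / 10 = 1.2750 / 10 = 0.1275
UCL = X̄̄ + A₂·R̄ = 117.0091 + 0.577 × 0.1275 = 117.0827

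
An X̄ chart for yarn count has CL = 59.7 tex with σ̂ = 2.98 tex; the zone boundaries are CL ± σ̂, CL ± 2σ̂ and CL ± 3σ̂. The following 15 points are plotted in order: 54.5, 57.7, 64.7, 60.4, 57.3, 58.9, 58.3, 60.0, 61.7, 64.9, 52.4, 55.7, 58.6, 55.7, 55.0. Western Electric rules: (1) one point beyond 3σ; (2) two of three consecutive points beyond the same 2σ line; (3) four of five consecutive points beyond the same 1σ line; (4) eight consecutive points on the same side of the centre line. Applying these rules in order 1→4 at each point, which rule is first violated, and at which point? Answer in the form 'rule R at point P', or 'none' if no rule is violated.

rule 3 at point 15

Zone of each point (C = within 1σ̂, B = 1σ̂–2σ̂, A = 2σ̂–3σ̂, * = beyond 3σ̂; sign = side of CL): 1:-B, 2:-C, 3:+B, 4:+C, 5:-C, 6:-C, 7:-C, 8:+C, 9:+C, 10:+B, 11:-A, 12:-B, 13:-C, 14:-B, 15:-B
Rule 3 (four of five consecutive points beyond the same 1σ limit) is satisfied at point 15.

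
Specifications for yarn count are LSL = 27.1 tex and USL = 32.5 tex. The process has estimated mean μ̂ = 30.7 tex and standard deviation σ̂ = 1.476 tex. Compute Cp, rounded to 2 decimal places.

Cp = (USL − LSL) / (6σ̂) = (32.5 − 27.1) / (6 × 1.476) = 5.4000 / 8.8560 = 0.6098

0.61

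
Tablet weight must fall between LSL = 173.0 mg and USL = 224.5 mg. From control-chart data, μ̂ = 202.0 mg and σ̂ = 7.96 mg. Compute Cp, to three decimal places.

1.078

Cp = (USL − LSL) / (6σ̂) = (224.5 − 173.0) / (6 × 7.96) = 51.5000 / 47.7600 = 1.0783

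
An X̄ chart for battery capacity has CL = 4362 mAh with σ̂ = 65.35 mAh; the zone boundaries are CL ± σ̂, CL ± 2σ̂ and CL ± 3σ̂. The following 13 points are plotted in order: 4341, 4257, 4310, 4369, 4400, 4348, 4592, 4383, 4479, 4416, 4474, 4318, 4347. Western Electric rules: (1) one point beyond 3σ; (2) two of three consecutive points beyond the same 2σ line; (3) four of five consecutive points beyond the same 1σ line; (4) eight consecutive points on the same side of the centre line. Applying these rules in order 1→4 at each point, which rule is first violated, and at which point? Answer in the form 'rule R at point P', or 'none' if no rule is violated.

Zone of each point (C = within 1σ̂, B = 1σ̂–2σ̂, A = 2σ̂–3σ̂, * = beyond 3σ̂; sign = side of CL): 1:-C, 2:-B, 3:-C, 4:+C, 5:+C, 6:-C, 7:+*, 8:+C, 9:+B, 10:+C, 11:+B, 12:-C, 13:-C
Rule 1 (one point beyond the 3σ limits) is satisfied at point 7.

rule 1 at point 7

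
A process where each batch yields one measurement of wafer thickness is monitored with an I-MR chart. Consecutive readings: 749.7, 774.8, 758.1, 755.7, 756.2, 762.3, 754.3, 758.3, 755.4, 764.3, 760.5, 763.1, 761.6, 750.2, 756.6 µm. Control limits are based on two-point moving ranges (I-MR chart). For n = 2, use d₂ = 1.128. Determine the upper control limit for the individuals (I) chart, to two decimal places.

X̄ = (749.7 + 774.8 + 758.1 + 755.7 + 756.2 + 762.3 + 754.3 + 758.3 + 755.4 + 764.3 + 760.5 + 763.1 + 761.6 + 750.2 + 756.6) / 15 = 758.7400
Moving ranges: 25.1, 16.7, 2.4, 0.5, 6.1, 8.0, 4.0, 2.9, 8.9, 3.8, 2.6, 1.5, 11.4, 6.4; M̄R̄ = 100.3000 / 14 = 7.1643
UCL = X̄ + 3·M̄R̄/d₂ = 758.7400 + 3 × 7.1643 / 1.128 = 777.7940

777.79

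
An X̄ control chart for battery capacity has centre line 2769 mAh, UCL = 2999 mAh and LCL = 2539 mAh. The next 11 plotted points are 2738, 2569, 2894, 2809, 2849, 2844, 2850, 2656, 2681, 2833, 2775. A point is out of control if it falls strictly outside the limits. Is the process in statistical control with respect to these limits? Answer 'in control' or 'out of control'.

All 11 points lie within [2539, 2999].

in control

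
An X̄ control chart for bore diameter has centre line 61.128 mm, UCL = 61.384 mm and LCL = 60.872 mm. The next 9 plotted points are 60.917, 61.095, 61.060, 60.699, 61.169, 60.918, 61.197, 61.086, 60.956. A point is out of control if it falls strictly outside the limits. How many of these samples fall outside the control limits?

1

Compare each point to [60.872, 61.384]: sample 4 = 60.699 < LCL.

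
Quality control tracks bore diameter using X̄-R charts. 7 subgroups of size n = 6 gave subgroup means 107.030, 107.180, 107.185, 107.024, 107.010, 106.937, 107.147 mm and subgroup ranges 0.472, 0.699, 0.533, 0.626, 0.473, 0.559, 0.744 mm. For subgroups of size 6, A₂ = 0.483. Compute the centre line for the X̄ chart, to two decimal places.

X̄̄ = (107.030 + 107.180 + 107.185 + 107.024 + 107.010 + 106.937 + 107.147) / 7 = 749.5130 / 7 = 107.0733
CL = X̄̄ = 107.0733

107.07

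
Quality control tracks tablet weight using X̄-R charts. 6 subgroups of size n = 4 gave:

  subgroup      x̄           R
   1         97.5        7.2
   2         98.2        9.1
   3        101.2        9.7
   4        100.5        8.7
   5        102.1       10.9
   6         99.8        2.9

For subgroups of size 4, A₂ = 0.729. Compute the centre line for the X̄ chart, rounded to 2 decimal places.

99.88

X̄̄ = (97.5 + 98.2 + 101.2 + 100.5 + 102.1 + 99.8) / 6 = 599.3000 / 6 = 99.8833
CL = X̄̄ = 99.8833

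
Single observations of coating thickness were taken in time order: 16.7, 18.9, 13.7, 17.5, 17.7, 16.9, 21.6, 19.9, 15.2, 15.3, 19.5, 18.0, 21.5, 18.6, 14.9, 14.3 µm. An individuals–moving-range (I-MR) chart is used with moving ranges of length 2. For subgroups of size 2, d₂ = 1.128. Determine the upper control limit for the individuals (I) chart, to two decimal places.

24.57

X̄ = (16.7 + 18.9 + 13.7 + 17.5 + 17.7 + 16.9 + 21.6 + 19.9 + 15.2 + 15.3 + 19.5 + 18.0 + 21.5 + 18.6 + 14.9 + 14.3) / 16 = 17.5125
Moving ranges: 2.2, 5.2, 3.8, 0.2, 0.8, 4.7, 1.7, 4.7, 0.1, 4.2, 1.5, 3.5, 2.9, 3.7, 0.6; M̄R̄ = 39.8000 / 15 = 2.6533
UCL = X̄ + 3·M̄R̄/d₂ = 17.5125 + 3 × 2.6533 / 1.128 = 24.5692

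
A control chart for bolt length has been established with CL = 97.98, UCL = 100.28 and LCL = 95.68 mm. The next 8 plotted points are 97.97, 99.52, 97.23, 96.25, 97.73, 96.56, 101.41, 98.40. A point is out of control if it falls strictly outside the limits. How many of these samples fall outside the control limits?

Compare each point to [95.68, 100.28]: sample 7 = 101.41 > UCL.

1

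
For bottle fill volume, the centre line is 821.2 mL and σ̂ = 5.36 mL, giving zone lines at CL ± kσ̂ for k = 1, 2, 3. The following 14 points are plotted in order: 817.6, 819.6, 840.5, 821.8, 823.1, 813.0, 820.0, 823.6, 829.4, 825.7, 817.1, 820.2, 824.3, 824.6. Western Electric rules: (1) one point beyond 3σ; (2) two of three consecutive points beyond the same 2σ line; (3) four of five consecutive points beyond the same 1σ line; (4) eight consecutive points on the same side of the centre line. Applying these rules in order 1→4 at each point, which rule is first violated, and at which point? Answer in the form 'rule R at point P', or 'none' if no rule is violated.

rule 1 at point 3

Zone of each point (C = within 1σ̂, B = 1σ̂–2σ̂, A = 2σ̂–3σ̂, * = beyond 3σ̂; sign = side of CL): 1:-C, 2:-C, 3:+*, 4:+C, 5:+C, 6:-B, 7:-C, 8:+C, 9:+B, 10:+C, 11:-C, 12:-C, 13:+C, 14:+C
Rule 1 (one point beyond the 3σ limits) is satisfied at point 3.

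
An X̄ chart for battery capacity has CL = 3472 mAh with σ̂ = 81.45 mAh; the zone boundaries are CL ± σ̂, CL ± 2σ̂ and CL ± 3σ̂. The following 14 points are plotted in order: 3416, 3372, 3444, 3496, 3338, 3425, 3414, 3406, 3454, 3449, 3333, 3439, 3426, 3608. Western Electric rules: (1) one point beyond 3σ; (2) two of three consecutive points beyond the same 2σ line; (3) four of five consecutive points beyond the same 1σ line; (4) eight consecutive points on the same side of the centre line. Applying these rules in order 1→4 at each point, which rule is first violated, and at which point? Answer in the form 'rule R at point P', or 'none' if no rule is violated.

rule 4 at point 12

Zone of each point (C = within 1σ̂, B = 1σ̂–2σ̂, A = 2σ̂–3σ̂, * = beyond 3σ̂; sign = side of CL): 1:-C, 2:-B, 3:-C, 4:+C, 5:-B, 6:-C, 7:-C, 8:-C, 9:-C, 10:-C, 11:-B, 12:-C, 13:-C, 14:+B
Rule 4 (eight consecutive points on the same side of the centre line) is satisfied at point 12.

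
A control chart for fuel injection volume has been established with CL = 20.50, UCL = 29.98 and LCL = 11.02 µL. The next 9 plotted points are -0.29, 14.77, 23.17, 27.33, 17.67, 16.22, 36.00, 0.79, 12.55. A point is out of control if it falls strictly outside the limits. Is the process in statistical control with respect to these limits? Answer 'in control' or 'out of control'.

Compare each point to [11.02, 29.98]: sample 1 = -0.29 < LCL; sample 7 = 36.00 > UCL; sample 8 = 0.79 < LCL.

out of control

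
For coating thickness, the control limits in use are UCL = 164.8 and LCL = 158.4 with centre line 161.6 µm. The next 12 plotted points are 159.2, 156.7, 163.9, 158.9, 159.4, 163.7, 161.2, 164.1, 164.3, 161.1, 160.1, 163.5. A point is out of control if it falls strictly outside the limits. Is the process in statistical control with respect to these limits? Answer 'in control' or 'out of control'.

out of control

Compare each point to [158.4, 164.8]: sample 2 = 156.7 < LCL.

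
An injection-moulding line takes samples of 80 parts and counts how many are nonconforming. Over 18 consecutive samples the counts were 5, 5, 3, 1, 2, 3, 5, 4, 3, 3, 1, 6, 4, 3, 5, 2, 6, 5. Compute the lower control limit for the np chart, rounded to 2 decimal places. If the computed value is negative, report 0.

0.00

p̄ = Σdᵢ / (k·n) = 66 / (18 × 80) = 0.04583
LCL = np̄ − 3·√(np̄(1−p̄)) = 3.6667 − 3 × 1.8705 = -1.9447 → 0 (negative, so LCL = 0)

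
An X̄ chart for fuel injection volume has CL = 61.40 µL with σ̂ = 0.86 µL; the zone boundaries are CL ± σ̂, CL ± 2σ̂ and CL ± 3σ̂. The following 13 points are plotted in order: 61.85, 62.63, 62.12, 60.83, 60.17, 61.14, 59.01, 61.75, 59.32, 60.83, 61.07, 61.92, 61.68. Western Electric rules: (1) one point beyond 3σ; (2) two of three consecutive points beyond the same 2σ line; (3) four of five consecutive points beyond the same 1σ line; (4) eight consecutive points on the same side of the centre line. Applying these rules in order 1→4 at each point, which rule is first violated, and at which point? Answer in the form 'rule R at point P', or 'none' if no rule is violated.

rule 2 at point 9

Zone of each point (C = within 1σ̂, B = 1σ̂–2σ̂, A = 2σ̂–3σ̂, * = beyond 3σ̂; sign = side of CL): 1:+C, 2:+B, 3:+C, 4:-C, 5:-B, 6:-C, 7:-A, 8:+C, 9:-A, 10:-C, 11:-C, 12:+C, 13:+C
Rule 2 (two of three consecutive points beyond the same 2σ limit) is satisfied at point 9.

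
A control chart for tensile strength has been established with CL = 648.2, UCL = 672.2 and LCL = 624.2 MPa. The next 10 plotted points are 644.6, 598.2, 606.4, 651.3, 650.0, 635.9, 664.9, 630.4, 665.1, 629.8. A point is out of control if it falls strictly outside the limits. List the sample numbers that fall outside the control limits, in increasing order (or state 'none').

Compare each point to [624.2, 672.2]: sample 2 = 598.2 < LCL; sample 3 = 606.4 < LCL.

2, 3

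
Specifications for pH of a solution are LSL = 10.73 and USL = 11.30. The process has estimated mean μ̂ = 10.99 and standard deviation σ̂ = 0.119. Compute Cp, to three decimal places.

Cp = (USL − LSL) / (6σ̂) = (11.30 − 10.73) / (6 × 0.119) = 0.5700 / 0.7140 = 0.7983

0.798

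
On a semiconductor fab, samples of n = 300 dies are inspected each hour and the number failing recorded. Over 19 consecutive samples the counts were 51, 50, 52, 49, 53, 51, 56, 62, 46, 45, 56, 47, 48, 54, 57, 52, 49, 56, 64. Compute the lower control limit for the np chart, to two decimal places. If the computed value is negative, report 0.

32.78

p̄ = Σdᵢ / (k·n) = 998 / (19 × 300) = 0.17509
LCL = np̄ − 3·√(np̄(1−p̄)) = 52.5263 − 3 × 6.5825 = 32.7787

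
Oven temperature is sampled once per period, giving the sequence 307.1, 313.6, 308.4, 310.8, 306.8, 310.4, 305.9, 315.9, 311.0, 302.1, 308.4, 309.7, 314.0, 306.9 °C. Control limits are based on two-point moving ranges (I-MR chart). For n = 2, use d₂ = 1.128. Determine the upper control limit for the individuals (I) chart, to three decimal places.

X̄ = (307.1 + 313.6 + 308.4 + 310.8 + 306.8 + 310.4 + 305.9 + 315.9 + 311.0 + 302.1 + 308.4 + 309.7 + 314.0 + 306.9) / 14 = 309.3571
Moving ranges: 6.5, 5.2, 2.4, 4.0, 3.6, 4.5, 10.0, 4.9, 8.9, 6.3, 1.3, 4.3, 7.1; M̄R̄ = 69.0000 / 13 = 5.3077
UCL = X̄ + 3·M̄R̄/d₂ = 309.3571 + 3 × 5.3077 / 1.128 = 323.4733

323.473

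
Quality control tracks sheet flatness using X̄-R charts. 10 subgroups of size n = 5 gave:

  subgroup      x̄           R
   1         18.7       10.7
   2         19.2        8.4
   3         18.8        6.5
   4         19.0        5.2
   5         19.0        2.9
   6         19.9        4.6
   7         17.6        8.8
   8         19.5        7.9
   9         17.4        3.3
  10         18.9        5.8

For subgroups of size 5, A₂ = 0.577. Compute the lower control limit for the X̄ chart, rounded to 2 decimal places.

X̄̄ = (18.7 + 19.2 + 18.8 + 19.0 + 19.0 + 19.9 + 17.6 + 19.5 + 17.4 + 18.9) / 10 = 188.0000 / 10 = 18.8000
R̄ = (10.7 + 8.4 + 6.5 + 5.2 + 2.9 + 4.6 + 8.8 + 7.9 + 3.3 + 5.8) / 10 = 64.1000 / 10 = 6.4100
LCL = X̄̄ − A₂·R̄ = 18.8000 − 0.577 × 6.4100 = 15.1014

15.10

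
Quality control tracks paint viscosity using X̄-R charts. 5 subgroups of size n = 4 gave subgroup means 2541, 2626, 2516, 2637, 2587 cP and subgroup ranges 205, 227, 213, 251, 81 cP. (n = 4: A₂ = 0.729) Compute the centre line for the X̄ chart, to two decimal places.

X̄̄ = (2541 + 2626 + 2516 + 2637 + 2587) / 5 = 12907.0000 / 5 = 2581.4000
CL = X̄̄ = 2581.4000

2581.40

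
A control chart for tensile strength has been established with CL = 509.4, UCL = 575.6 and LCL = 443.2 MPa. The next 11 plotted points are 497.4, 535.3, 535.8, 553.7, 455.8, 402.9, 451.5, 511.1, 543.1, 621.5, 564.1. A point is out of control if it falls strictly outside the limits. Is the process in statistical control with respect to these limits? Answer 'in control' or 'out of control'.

Compare each point to [443.2, 575.6]: sample 6 = 402.9 < LCL; sample 10 = 621.5 > UCL.

out of control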